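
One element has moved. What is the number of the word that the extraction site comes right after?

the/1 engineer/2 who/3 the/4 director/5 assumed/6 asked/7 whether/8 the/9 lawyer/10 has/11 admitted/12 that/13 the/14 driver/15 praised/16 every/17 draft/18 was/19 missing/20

6

The displaced element is "the engineer" (word 2).
It is linked across 1 clause boundary (Ø).
It functions as the subject of "asked", so the gap sits immediately after word 6 ("assumed").
Base order: The director assumed the engineer asked whether the lawyer has admitted that the driver praised every draft.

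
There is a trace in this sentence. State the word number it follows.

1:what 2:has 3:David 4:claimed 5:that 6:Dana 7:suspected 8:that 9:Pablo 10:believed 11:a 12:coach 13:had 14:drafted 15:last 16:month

The displaced element is "what" (word 1).
It is linked across 3 clause boundaries (that → that → Ø).
It functions as the direct object of "drafted", so the gap sits immediately after word 14 ("drafted").
Base order: David has claimed that Dana suspected that Pablo believed a coach had drafted what last month.

14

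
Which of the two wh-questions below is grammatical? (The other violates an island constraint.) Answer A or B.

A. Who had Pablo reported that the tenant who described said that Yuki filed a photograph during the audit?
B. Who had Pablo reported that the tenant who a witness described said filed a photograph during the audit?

In A, the wh-phrase is extracted from inside a complex-NP island (relative clause) (introduced by "who"), which blocks movement.
In B, the extraction path crosses only that-complement boundaries, which are transparent.
So B is grammatical.

B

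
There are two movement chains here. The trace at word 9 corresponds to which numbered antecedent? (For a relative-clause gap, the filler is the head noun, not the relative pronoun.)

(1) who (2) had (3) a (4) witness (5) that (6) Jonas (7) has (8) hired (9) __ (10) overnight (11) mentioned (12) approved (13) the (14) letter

The marked gap is inside the relative clause, the direct object of "hired".
Its filler is the head noun "witness" (via "that"), at word 4.
(The other dependency links word 1 to a gap after word 11.)

4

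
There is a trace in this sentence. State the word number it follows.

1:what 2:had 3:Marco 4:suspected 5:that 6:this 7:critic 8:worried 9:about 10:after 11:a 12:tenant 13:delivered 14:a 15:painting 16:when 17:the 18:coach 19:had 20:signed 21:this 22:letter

The displaced element is "what" (word 1).
It is linked across 1 clause boundary (that).
It functions as the object of the preposition "about" of "worried", so the gap sits immediately after word 9 ("about").
Base order: Marco had suspected that this critic worried about what after a tenant delivered a painting when the coach had signed this letter.

9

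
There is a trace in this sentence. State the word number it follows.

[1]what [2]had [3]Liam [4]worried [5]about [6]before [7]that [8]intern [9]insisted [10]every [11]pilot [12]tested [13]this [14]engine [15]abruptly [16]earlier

5

The displaced element is "what" (word 1).
It functions as the object of the preposition "about" of "worried", so the gap sits immediately after word 5 ("about").
Base order: Liam had worried about what before that intern insisted every pilot tested this engine abruptly earlier.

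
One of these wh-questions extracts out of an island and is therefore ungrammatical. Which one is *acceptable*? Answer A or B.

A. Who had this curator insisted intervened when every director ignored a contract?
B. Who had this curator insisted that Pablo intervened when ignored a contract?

In B, the wh-phrase is extracted from inside an adjunct island (introduced by "when"), which blocks movement.
In A, the extraction path crosses only that-complement boundaries, which are transparent.
So A is grammatical.

A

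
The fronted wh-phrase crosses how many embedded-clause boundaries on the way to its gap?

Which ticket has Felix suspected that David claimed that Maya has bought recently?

2

"which ticket" is extracted from the object of "bought".
Boundaries crossed, outermost first: [that], [that] — 2 in total.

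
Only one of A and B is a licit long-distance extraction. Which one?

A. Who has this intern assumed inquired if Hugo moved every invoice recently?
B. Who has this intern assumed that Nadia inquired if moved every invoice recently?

In B, the wh-phrase is extracted from inside a wh-island (introduced by "if"), which blocks movement.
In A, the extraction path crosses only that-complement boundaries, which are transparent.
So A is grammatical.

A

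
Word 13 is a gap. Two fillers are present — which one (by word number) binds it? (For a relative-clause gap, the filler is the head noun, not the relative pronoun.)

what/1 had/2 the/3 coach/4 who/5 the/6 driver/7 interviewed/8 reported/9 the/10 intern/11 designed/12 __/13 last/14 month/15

1

The marked gap is the direct object of "designed".
Its filler is the fronted wh-phrase "what", at word 1.
(The other dependency links word 4 to a gap after word 8.)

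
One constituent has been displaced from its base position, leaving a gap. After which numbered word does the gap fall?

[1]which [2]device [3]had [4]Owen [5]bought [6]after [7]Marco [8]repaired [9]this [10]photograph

5

The displaced element is "which device" (word 2).
It functions as the direct object of "bought", so the gap sits immediately after word 5 ("bought").
Base order: Owen had bought which device after Marco repaired this photograph.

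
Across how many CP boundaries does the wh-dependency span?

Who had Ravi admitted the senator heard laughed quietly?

2

"who" is extracted from the subject of "laughed".
Boundaries crossed, outermost first: [Ø], [Ø] — 2 in total.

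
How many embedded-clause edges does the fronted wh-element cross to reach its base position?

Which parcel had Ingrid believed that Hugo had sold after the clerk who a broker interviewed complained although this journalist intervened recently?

"which parcel" is extracted from the object of "sold".
Boundaries crossed, outermost first: [that] — 1 in total.

1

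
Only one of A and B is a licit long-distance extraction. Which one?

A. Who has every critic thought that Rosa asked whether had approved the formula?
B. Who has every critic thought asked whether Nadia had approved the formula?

B

In A, the wh-phrase is extracted from inside a wh-island (introduced by "whether"), which blocks movement.
In B, the extraction path crosses only that-complement boundaries, which are transparent.
So B is grammatical.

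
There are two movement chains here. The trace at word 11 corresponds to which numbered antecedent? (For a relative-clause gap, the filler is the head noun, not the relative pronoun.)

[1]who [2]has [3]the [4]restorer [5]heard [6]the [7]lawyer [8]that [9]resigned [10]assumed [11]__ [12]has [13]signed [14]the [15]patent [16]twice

The marked gap is the subject of "signed".
Its filler is the fronted wh-phrase "who", at word 1.
(The other dependency links word 7 to a gap after word 8.)

1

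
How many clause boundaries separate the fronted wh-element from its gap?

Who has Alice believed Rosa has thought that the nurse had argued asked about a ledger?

"who" is extracted from the subject of "asked".
Boundaries crossed, outermost first: [Ø], [that], [Ø] — 3 in total.

3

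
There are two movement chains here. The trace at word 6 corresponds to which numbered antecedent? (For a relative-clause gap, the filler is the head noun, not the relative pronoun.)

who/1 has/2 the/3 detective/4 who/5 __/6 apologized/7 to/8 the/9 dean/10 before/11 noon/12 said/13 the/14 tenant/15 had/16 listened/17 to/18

The marked gap is inside the relative clause, the subject of "apologized".
Its filler is the head noun "detective" (via "who"), at word 4.
(The other dependency links word 1 to a gap after word 18.)

4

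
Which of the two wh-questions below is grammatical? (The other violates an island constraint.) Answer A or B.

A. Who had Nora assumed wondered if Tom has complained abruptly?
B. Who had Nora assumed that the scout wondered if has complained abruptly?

A

In B, the wh-phrase is extracted from inside a wh-island (introduced by "if"), which blocks movement.
In A, the extraction path crosses only that-complement boundaries, which are transparent.
So A is grammatical.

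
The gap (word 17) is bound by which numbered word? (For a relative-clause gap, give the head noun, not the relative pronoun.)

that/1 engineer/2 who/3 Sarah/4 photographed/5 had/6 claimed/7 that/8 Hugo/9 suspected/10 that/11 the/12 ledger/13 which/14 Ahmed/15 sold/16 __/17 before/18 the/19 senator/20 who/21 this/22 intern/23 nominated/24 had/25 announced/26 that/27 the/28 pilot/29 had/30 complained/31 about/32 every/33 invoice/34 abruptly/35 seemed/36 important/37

The gap at 17 is the object of "sold", inside a relative clause.
The relative pronoun is "which" (word 14); it is bound by the head noun immediately before it.
Its filler is the head noun "ledger", at word 13.

13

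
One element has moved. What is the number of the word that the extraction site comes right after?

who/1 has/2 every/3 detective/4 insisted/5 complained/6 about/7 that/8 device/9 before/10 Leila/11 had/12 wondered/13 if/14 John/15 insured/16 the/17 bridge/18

The displaced element is "who" (word 1).
It is linked across 1 clause boundary (Ø).
It functions as the subject of "complained", so the gap sits immediately after word 5 ("insisted").
Base order: Every detective has insisted that who complained about that device before Leila had wondered if John insured the bridge.

5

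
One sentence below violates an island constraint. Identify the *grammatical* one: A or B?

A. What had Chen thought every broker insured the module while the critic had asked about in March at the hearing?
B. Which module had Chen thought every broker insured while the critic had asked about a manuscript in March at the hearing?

In A, the wh-phrase is extracted from inside an adjunct island (introduced by "while"), which blocks movement.
In B, the extraction path crosses only that-complement boundaries, which are transparent.
So B is grammatical.

B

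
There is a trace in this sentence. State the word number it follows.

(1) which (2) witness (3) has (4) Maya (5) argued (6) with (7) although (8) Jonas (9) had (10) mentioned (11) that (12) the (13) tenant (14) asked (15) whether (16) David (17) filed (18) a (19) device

6

The displaced element is "which witness" (word 2).
It functions as the object of the preposition "with" of "argued", so the gap sits immediately after word 6 ("with").
Base order: Maya has argued with which witness although Jonas had mentioned that the tenant asked whether David filed a device.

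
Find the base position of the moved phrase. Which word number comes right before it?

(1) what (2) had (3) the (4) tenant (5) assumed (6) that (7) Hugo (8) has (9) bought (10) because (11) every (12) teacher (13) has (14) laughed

9

The displaced element is "what" (word 1).
It is linked across 1 clause boundary (that).
It functions as the direct object of "bought", so the gap sits immediately after word 9 ("bought").
Base order: The tenant had assumed that Hugo has bought what because every teacher has laughed.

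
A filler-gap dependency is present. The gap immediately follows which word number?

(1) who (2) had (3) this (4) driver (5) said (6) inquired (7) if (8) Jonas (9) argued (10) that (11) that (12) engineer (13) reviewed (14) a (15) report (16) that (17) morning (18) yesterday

The displaced element is "who" (word 1).
It is linked across 1 clause boundary (Ø).
It functions as the subject of "inquired", so the gap sits immediately after word 5 ("said").
Base order: This driver had said that who inquired if Jonas argued that that engineer reviewed a report that morning yesterday.

5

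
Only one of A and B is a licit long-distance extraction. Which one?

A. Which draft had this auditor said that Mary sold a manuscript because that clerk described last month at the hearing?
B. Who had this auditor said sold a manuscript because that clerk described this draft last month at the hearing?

B

In A, the wh-phrase is extracted from inside an adjunct island (introduced by "because"), which blocks movement.
In B, the extraction path crosses only that-complement boundaries, which are transparent.
So B is grammatical.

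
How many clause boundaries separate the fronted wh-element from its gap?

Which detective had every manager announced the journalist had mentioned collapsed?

"which detective" is extracted from the subject of "collapsed".
Boundaries crossed, outermost first: [Ø], [Ø] — 2 in total.

2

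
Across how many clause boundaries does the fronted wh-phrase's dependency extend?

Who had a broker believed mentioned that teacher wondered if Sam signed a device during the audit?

"who" is extracted from the subject of "mentioned".
Boundaries crossed, outermost first: [Ø] — 1 in total.

1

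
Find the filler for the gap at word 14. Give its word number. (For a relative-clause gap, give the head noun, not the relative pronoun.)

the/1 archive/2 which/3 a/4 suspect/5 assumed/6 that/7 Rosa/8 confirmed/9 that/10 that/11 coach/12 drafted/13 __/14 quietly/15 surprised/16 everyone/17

2

The gap at 14 is the object of "drafted", inside a relative clause.
The relative pronoun is "which" (word 3); it is bound by the head noun immediately before it.
Its filler is the head noun "archive", at word 2.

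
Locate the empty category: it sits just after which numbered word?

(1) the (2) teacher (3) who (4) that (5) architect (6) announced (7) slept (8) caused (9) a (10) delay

The displaced element is "the teacher" (word 2).
It is linked across 1 clause boundary (Ø).
It functions as the subject of "slept", so the gap sits immediately after word 6 ("announced").
Base order: That architect announced the teacher slept.

6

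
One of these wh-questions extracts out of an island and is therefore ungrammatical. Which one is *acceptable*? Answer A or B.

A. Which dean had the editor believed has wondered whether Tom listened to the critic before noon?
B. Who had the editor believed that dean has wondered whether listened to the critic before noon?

A

In B, the wh-phrase is extracted from inside a wh-island (introduced by "whether"), which blocks movement.
In A, the extraction path crosses only that-complement boundaries, which are transparent.
So A is grammatical.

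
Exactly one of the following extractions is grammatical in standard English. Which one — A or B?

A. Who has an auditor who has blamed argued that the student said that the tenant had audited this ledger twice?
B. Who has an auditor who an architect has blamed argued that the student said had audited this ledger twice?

In A, the wh-phrase is extracted from inside a complex-NP island (relative clause) (introduced by "who"), which blocks movement.
In B, the extraction path crosses only that-complement boundaries, which are transparent.
So B is grammatical.

B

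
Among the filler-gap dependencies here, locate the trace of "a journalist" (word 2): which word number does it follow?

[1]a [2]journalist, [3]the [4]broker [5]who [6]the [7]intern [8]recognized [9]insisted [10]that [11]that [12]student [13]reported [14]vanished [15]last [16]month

13

The displaced element is "a journalist" (word 2).
It is linked across 2 clause boundaries (that → Ø).
It functions as the subject of "vanished", so the gap sits immediately after word 13 ("reported").
Base order: The broker who the intern recognized insisted that that student reported that a journalist vanished last month.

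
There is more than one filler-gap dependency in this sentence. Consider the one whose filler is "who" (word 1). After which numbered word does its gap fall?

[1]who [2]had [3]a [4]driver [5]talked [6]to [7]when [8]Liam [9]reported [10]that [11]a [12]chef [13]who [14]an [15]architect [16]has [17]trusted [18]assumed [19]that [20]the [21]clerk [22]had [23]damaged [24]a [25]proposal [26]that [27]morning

The displaced element is "who" (word 1).
It functions as the object of the preposition "to" of "talked", so the gap sits immediately after word 6 ("to").
Base order: A driver had talked to who when Liam reported that a chef who an architect has trusted assumed that the clerk had damaged a proposal that morning.

6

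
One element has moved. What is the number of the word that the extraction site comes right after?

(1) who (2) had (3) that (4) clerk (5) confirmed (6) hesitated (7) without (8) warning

The displaced element is "who" (word 1).
It is linked across 1 clause boundary (Ø).
It functions as the subject of "hesitated", so the gap sits immediately after word 5 ("confirmed").
Base order: That clerk had confirmed that who hesitated without warning.

5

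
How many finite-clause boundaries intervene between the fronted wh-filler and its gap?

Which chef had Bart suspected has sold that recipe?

"which chef" is extracted from the subject of "sold".
Boundaries crossed, outermost first: [Ø] — 1 in total.

1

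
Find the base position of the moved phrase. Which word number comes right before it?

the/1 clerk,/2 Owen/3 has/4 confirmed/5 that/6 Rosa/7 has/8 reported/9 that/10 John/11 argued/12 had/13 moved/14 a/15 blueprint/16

12

The displaced element is "the clerk" (word 2).
It is linked across 3 clause boundaries (that → that → Ø).
It functions as the subject of "moved", so the gap sits immediately after word 12 ("argued").
Base order: Owen has confirmed that Rosa has reported that John argued the clerk had moved a blueprint.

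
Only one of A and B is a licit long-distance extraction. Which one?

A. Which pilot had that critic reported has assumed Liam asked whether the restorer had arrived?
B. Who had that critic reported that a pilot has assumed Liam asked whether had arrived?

In B, the wh-phrase is extracted from inside a wh-island (introduced by "whether"), which blocks movement.
In A, the extraction path crosses only that-complement boundaries, which are transparent.
So A is grammatical.

A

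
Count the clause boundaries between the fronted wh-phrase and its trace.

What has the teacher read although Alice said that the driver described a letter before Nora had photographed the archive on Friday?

0

"what" originates inside the matrix clause — no clause boundary is crossed.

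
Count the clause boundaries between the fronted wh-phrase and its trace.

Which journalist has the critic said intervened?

"which journalist" is extracted from the subject of "intervened".
Boundaries crossed, outermost first: [Ø] — 1 in total.

1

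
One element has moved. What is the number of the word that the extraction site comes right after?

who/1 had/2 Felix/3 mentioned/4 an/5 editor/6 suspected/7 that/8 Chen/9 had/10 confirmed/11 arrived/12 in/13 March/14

11

The displaced element is "who" (word 1).
It is linked across 3 clause boundaries (Ø → that → Ø).
It functions as the subject of "arrived", so the gap sits immediately after word 11 ("confirmed").
Base order: Felix had mentioned an editor suspected that Chen had confirmed that who arrived in March.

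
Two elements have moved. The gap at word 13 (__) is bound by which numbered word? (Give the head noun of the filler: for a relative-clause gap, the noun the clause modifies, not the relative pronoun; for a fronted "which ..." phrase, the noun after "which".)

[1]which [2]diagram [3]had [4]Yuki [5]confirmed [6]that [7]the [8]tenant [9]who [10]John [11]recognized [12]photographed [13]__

The marked gap is the direct object of "photographed".
Its filler is the fronted wh-phrase "which diagram", at word 2.
(The other dependency links word 8 to a gap after word 11.)

2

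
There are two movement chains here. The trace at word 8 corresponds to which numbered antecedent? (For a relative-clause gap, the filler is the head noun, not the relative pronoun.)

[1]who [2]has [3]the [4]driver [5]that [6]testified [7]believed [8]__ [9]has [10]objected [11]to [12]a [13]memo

1

The marked gap is the subject of "objected".
Its filler is the fronted wh-phrase "who", at word 1.
(The other dependency links word 4 to a gap after word 5.)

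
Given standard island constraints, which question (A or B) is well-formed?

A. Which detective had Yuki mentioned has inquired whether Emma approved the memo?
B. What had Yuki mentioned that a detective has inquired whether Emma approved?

In B, the wh-phrase is extracted from inside a wh-island (introduced by "whether"), which blocks movement.
In A, the extraction path crosses only that-complement boundaries, which are transparent.
So A is grammatical.

A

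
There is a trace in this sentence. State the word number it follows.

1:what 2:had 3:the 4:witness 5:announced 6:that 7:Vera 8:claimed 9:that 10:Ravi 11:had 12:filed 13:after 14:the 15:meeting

12

The displaced element is "what" (word 1).
It is linked across 2 clause boundaries (that → that).
It functions as the direct object of "filed", so the gap sits immediately after word 12 ("filed").
Base order: The witness had announced that Vera claimed that Ravi had filed what after the meeting.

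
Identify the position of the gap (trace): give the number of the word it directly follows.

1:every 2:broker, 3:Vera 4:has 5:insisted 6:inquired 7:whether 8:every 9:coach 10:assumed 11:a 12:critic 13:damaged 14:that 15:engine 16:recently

5

The displaced element is "every broker" (word 2).
It is linked across 1 clause boundary (Ø).
It functions as the subject of "inquired", so the gap sits immediately after word 5 ("insisted").
Base order: Vera has insisted that every broker inquired whether every coach assumed a critic damaged that engine recently.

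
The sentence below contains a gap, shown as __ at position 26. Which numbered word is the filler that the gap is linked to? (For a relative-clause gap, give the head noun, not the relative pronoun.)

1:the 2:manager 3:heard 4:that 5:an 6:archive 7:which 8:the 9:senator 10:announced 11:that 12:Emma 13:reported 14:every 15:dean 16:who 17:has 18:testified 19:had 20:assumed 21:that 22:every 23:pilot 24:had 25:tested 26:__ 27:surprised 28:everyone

6

The gap at 26 is the object of "tested", inside a relative clause.
The relative pronoun is "which" (word 7); it is bound by the head noun immediately before it.
Its filler is the head noun "archive", at word 6.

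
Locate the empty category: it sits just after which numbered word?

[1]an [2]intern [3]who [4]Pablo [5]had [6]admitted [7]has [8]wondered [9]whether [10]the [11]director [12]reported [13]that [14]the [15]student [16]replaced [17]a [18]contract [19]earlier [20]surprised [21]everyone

6

The displaced element is "an intern" (word 2).
It is linked across 1 clause boundary (Ø).
It functions as the subject of "wondered", so the gap sits immediately after word 6 ("admitted").
Base order: Pablo had admitted an intern has wondered whether the director reported that the student replaced a contract earlier.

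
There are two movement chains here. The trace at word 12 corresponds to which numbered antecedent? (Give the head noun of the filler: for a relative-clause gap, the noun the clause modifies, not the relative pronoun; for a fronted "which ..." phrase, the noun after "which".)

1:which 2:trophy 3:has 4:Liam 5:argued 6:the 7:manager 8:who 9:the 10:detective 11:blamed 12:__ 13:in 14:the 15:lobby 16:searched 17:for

7

The marked gap is inside the relative clause, the direct object of "blamed".
Its filler is the head noun "manager" (via "who"), at word 7.
(The other dependency links word 2 to a gap after word 17.)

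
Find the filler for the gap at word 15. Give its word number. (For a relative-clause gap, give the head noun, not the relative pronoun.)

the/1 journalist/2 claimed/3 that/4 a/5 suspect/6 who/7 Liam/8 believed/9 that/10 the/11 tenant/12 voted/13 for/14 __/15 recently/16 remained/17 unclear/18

6

The gap at 15 is the prepositional object of "voted", inside a relative clause.
The relative pronoun is "who" (word 7); it is bound by the head noun immediately before it.
Its filler is the head noun "suspect", at word 6.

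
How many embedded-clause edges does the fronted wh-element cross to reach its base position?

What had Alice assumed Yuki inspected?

1

"what" is extracted from the object of "inspected".
Boundaries crossed, outermost first: [Ø] — 1 in total.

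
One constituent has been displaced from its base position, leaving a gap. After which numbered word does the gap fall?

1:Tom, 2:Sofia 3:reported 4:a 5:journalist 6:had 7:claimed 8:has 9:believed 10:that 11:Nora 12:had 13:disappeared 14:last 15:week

7

The displaced element is "Tom" (word 1).
It is linked across 2 clause boundaries (Ø → Ø).
It functions as the subject of "believed", so the gap sits immediately after word 7 ("claimed").
Base order: Sofia reported a journalist had claimed Tom has believed that Nora had disappeared last week.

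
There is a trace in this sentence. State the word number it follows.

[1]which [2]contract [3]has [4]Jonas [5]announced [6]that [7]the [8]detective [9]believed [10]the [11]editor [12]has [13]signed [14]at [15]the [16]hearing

13

The displaced element is "which contract" (word 2).
It is linked across 2 clause boundaries (that → Ø).
It functions as the direct object of "signed", so the gap sits immediately after word 13 ("signed").
Base order: Jonas has announced that the detective believed the editor has signed which contract at the hearing.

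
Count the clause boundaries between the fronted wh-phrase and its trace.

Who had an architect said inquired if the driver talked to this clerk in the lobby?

1

"who" is extracted from the subject of "inquired".
Boundaries crossed, outermost first: [Ø] — 1 in total.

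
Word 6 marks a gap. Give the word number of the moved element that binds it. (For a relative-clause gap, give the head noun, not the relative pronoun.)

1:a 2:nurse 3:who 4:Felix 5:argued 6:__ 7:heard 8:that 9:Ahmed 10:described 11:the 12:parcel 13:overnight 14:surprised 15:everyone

The gap at 6 is the subject of "heard", inside a relative clause.
The relative pronoun is "who" (word 3); it is bound by the head noun immediately before it.
Its filler is the head noun "nurse", at word 2.

2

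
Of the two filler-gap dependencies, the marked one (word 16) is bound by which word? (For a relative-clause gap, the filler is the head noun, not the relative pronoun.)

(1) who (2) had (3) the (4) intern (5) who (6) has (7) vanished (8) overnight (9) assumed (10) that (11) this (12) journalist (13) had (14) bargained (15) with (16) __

1

The marked gap is the object of the preposition "with" of "bargained".
Its filler is the fronted wh-phrase "who", at word 1.
(The other dependency links word 4 to a gap after word 5.)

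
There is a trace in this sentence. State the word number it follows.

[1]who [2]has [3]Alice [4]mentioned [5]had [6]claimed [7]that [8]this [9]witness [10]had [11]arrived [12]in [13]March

4

The displaced element is "who" (word 1).
It is linked across 1 clause boundary (Ø).
It functions as the subject of "claimed", so the gap sits immediately after word 4 ("mentioned").
Base order: Alice has mentioned who had claimed that this witness had arrived in March.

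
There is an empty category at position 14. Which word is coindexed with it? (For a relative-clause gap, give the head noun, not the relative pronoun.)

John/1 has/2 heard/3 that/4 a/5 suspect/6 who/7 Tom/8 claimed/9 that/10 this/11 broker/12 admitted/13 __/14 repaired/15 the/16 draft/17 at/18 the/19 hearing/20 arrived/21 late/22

The gap at 14 is the subject of "repaired", inside a relative clause.
The relative pronoun is "who" (word 7); it is bound by the head noun immediately before it.
Its filler is the head noun "suspect", at word 6.

6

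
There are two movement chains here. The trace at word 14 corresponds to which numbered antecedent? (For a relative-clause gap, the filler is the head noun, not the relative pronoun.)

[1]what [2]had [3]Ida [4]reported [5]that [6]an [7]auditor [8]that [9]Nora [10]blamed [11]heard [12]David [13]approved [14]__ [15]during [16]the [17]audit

1

The marked gap is the direct object of "approved".
Its filler is the fronted wh-phrase "what", at word 1.
(The other dependency links word 7 to a gap after word 10.)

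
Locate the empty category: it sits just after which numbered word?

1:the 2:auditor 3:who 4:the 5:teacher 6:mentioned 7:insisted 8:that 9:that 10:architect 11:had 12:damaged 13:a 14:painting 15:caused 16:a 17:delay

The displaced element is "the auditor" (word 2).
It is linked across 1 clause boundary (Ø).
It functions as the subject of "insisted", so the gap sits immediately after word 6 ("mentioned").
Base order: The teacher mentioned that the auditor insisted that that architect had damaged a painting.

6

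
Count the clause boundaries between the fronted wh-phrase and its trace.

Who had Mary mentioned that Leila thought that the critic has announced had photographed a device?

"who" is extracted from the subject of "photographed".
Boundaries crossed, outermost first: [that], [that], [Ø] — 3 in total.

3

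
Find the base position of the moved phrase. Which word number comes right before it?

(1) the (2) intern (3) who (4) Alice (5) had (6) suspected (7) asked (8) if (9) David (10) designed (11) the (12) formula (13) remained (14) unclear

6

The displaced element is "the intern" (word 2).
It is linked across 1 clause boundary (Ø).
It functions as the subject of "asked", so the gap sits immediately after word 6 ("suspected").
Base order: Alice had suspected that the intern asked if David designed the formula.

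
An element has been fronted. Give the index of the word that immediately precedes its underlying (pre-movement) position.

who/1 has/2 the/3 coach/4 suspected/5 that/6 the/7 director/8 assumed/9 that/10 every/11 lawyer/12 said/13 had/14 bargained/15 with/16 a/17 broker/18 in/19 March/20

13

The displaced element is "who" (word 1).
It is linked across 3 clause boundaries (that → that → Ø).
It functions as the subject of "bargained", so the gap sits immediately after word 13 ("said").
Base order: The coach has suspected that the director assumed that every lawyer said who had bargained with a broker in March.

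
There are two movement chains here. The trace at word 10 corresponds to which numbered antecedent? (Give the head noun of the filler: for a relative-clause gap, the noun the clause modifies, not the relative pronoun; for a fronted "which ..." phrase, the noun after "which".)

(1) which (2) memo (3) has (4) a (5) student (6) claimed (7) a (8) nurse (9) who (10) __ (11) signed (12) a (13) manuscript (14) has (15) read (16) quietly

8

The marked gap is inside the relative clause, the subject of "signed".
Its filler is the head noun "nurse" (via "who"), at word 8.
(The other dependency links word 2 to a gap after word 15.)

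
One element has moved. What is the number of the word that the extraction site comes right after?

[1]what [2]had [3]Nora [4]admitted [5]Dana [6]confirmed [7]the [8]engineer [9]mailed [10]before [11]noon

9

The displaced element is "what" (word 1).
It is linked across 2 clause boundaries (Ø → Ø).
It functions as the direct object of "mailed", so the gap sits immediately after word 9 ("mailed").
Base order: Nora had admitted Dana confirmed the engineer mailed what before noon.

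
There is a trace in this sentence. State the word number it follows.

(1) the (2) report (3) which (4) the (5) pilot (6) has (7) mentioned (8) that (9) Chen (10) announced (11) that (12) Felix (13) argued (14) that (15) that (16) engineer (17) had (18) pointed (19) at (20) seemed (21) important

The displaced element is "the report" (word 2).
It is linked across 3 clause boundaries (that → that → that).
It functions as the object of the preposition "at" of "pointed", so the gap sits immediately after word 19 ("at").
Base order: The pilot has mentioned that Chen announced that Felix argued that that engineer had pointed at the report.

19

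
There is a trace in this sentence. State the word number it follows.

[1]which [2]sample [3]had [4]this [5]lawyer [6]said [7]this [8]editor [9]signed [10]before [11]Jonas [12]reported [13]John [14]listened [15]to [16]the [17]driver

9

The displaced element is "which sample" (word 2).
It is linked across 1 clause boundary (Ø).
It functions as the direct object of "signed", so the gap sits immediately after word 9 ("signed").
Base order: This lawyer had said this editor signed which sample before Jonas reported John listened to the driver.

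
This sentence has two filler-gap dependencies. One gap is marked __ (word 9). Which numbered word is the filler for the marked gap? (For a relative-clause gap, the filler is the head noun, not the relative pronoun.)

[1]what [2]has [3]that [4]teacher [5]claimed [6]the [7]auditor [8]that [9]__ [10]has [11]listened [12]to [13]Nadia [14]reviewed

The marked gap is inside the relative clause, the subject of "listened".
Its filler is the head noun "auditor" (via "that"), at word 7.
(The other dependency links word 1 to a gap after word 14.)

7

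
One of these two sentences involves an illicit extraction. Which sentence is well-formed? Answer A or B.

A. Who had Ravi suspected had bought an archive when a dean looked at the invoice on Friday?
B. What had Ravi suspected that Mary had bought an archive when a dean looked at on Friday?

In B, the wh-phrase is extracted from inside an adjunct island (introduced by "when"), which blocks movement.
In A, the extraction path crosses only that-complement boundaries, which are transparent.
So A is grammatical.

A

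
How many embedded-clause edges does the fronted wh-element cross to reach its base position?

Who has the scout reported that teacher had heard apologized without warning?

2

"who" is extracted from the subject of "apologized".
Boundaries crossed, outermost first: [Ø], [Ø] — 2 in total.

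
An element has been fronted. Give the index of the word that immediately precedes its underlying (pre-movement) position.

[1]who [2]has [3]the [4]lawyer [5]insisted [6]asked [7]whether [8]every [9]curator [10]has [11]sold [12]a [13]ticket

5

The displaced element is "who" (word 1).
It is linked across 1 clause boundary (Ø).
It functions as the subject of "asked", so the gap sits immediately after word 5 ("insisted").
Base order: The lawyer has insisted that who asked whether every curator has sold a ticket.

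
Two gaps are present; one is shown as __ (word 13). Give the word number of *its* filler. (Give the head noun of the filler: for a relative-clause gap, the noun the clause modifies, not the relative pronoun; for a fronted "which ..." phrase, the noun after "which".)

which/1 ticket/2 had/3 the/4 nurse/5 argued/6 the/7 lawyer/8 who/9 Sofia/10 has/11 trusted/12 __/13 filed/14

8

The marked gap is inside the relative clause, the direct object of "trusted".
Its filler is the head noun "lawyer" (via "who"), at word 8.
(The other dependency links word 2 to a gap after word 14.)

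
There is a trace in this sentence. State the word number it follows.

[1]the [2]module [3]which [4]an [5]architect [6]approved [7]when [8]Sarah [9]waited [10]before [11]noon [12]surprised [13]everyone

6

The displaced element is "the module" (word 2).
It functions as the direct object of "approved", so the gap sits immediately after word 6 ("approved").
Base order: An architect approved the module when Sarah waited before noon.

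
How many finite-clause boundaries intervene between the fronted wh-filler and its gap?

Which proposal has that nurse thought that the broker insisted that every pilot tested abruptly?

"which proposal" is extracted from the object of "tested".
Boundaries crossed, outermost first: [that], [that] — 2 in total.

2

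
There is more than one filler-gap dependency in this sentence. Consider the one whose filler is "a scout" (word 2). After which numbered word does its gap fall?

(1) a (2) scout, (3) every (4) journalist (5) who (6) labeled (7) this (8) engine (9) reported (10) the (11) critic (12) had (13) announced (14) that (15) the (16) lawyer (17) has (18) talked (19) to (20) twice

The displaced element is "a scout" (word 2).
It is linked across 2 clause boundaries (Ø → that).
It functions as the object of the preposition "to" of "talked", so the gap sits immediately after word 19 ("to").
Base order: Every journalist who labeled this engine reported the critic had announced that the lawyer has talked to a scout twice.

19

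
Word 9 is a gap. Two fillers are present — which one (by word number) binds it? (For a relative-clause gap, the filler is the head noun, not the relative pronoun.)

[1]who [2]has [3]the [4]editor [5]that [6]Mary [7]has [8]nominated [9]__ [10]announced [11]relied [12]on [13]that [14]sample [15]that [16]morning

The marked gap is inside the relative clause, the direct object of "nominated".
Its filler is the head noun "editor" (via "that"), at word 4.
(The other dependency links word 1 to a gap after word 10.)

4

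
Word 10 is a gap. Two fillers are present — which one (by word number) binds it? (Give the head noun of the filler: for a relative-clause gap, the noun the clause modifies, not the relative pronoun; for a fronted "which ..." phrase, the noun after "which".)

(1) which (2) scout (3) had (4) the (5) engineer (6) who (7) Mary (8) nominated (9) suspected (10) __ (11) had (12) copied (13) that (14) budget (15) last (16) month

2

The marked gap is the subject of "copied".
Its filler is the fronted wh-phrase "which scout", at word 2.
(The other dependency links word 5 to a gap after word 8.)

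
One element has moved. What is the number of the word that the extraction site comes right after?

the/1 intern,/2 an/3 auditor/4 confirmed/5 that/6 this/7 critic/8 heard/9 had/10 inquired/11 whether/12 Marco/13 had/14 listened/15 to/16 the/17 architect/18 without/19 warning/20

9

The displaced element is "the intern" (word 2).
It is linked across 2 clause boundaries (that → Ø).
It functions as the subject of "inquired", so the gap sits immediately after word 9 ("heard").
Base order: An auditor confirmed that this critic heard that the intern had inquired whether Marco had listened to the architect without warning.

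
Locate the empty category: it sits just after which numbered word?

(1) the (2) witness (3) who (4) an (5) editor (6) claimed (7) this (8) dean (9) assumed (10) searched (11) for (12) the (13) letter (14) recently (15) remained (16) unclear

9

The displaced element is "the witness" (word 2).
It is linked across 2 clause boundaries (Ø → Ø).
It functions as the subject of "searched", so the gap sits immediately after word 9 ("assumed").
Base order: An editor claimed this dean assumed the witness searched for the letter recently.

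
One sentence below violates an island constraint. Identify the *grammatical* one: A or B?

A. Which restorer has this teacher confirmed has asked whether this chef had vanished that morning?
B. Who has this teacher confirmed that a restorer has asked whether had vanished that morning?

In B, the wh-phrase is extracted from inside a wh-island (introduced by "whether"), which blocks movement.
In A, the extraction path crosses only that-complement boundaries, which are transparent.
So A is grammatical.

A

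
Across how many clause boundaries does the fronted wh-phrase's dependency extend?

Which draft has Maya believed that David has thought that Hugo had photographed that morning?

2

"which draft" is extracted from the object of "photographed".
Boundaries crossed, outermost first: [that], [that] — 2 in total.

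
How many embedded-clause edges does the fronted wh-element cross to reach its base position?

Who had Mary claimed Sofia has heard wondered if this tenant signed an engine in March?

"who" is extracted from the subject of "wondered".
Boundaries crossed, outermost first: [Ø], [Ø] — 2 in total.

2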